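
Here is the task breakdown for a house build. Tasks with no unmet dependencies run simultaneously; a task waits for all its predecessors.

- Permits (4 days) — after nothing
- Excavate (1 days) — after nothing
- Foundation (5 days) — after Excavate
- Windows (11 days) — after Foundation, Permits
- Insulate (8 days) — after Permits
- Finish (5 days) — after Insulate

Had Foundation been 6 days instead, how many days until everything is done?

18

The binding path is Excavate→Foundation→Windows = 1+5+11 = 17; finish at 17 days.
Since Foundation is critical, the +1 change carries straight to that chain (now 18 days).
No other chain overtakes it, so the finish is 18 days.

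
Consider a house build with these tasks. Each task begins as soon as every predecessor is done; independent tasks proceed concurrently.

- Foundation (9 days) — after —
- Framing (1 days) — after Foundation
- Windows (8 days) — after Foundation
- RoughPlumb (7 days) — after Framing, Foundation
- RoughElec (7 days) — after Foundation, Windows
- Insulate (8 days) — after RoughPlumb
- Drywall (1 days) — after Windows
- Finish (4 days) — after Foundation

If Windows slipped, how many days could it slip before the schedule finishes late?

Foundation→Framing→RoughPlumb→Insulate = 9+1+7+8 = 25 sets the makespan at 25 days.
The longest chain containing Windows totals 24 days.
Float = 25 − 24 = 1.

1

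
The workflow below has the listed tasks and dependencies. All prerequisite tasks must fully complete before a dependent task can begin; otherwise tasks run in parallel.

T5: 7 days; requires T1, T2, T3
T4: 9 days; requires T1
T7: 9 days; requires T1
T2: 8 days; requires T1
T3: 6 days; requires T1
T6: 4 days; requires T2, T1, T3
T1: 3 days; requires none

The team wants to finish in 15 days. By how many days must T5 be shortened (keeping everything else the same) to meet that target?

3

Current finish: 18 days; target: 15.
T5 is on every critical path, so each day cut from T5 cuts the finish by one (this holds down to a finish of 15).
Need 18 − 15 = 3 days off T5 → T5 becomes 4 days, finish becomes 15.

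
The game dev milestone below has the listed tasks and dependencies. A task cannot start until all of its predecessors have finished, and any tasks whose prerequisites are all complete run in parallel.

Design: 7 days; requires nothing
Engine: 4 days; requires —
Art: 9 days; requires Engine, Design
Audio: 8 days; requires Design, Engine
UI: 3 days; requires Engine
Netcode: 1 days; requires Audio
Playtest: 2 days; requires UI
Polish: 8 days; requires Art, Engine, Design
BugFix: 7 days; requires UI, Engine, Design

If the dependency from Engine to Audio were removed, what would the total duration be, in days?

With the dependency in place, Design→Art→Polish = 7+9+8 = 24 sets the finish at 24 days.
Dropping Engine→Audio doesn't change Audio's earliest start (7); another predecessor still binds.
New critical path: Design→Art→Polish = 7+9+8 = 24 ⇒ 24 days.

24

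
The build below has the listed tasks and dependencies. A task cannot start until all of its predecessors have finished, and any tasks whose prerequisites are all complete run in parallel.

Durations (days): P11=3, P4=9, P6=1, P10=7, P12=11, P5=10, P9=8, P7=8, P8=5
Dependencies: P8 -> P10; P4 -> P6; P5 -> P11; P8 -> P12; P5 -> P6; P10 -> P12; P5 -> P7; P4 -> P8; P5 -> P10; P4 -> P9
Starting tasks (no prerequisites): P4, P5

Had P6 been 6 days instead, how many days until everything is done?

The binding path is P4→P8→P10→P12 = 9+5+7+11 = 32; finish at 32 days.
P6 has 21 days of float (longest path through it is 11).
The critical path is still P4→P8→P10→P12; finish is now 32 days.

32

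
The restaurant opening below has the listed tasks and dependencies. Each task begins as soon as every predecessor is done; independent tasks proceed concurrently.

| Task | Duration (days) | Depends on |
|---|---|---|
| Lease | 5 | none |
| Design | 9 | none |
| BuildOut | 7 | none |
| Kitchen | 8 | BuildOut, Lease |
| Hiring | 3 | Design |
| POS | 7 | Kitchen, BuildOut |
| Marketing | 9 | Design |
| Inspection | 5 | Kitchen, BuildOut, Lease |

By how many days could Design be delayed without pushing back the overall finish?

4

The longest chain is BuildOut→Kitchen→POS = 7+8+7 = 22; overall finish 22 days.
Design finishes as early as 9 and must finish by 13.
So Design can slip 13 − 9 = 4 days.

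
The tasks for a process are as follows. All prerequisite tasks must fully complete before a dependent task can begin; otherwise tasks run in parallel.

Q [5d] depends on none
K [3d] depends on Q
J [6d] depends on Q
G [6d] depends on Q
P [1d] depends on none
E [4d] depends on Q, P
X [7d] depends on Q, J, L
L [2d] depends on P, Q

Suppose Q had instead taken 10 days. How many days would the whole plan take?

As given, the longest chain is Q→J→X = 5+6+7 = 18, so the finish is 18 days.
Q is on the critical path; changing it to 10 makes that path 23 days.
No other chain overtakes it, so the finish is 23 days.

23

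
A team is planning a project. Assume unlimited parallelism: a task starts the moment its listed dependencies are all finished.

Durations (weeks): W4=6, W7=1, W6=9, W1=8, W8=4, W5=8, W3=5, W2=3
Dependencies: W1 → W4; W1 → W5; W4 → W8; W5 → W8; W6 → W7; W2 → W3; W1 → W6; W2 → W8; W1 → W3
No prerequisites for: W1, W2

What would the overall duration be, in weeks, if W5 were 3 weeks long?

The binding path is W1→W5→W8 = 8+8+4 = 20; finish at 20 weeks.
Since W5 is critical, the -5 change carries straight to that chain (now 15 weeks).
The binding chain switches to W1→W4→W8 = 8+6+4 = 18; finish 18 weeks.

18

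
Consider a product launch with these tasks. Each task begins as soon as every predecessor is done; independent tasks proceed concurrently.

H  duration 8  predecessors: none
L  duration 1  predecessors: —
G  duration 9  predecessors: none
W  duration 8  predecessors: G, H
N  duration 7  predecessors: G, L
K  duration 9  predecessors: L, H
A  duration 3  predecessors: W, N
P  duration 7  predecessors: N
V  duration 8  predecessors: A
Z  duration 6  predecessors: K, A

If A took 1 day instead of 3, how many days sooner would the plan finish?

2

The binding path is G→W→A→V = 9+8+3+8 = 28; finish at 28 days.
A is on the critical path; changing it to 1 makes that path 26 days.
No other chain overtakes it, so the finish is 26 days.
Change in finish: 26 − 28 = -2 days.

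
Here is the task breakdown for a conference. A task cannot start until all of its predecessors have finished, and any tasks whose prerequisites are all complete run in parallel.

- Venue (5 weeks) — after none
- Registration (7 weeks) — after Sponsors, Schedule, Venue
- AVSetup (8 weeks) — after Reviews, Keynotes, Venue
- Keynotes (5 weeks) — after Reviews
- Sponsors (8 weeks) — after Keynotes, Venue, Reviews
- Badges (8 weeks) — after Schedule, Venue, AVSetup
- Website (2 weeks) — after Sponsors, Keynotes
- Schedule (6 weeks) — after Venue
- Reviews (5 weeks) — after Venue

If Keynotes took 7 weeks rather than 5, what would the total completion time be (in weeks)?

33

As given, the longest chain is Venue→Reviews→Keynotes→AVSetup→Badges = 5+5+5+8+8 = 31, so the finish is 31 weeks.
Keynotes lies on that path, so at 7 weeks the path becomes 33 weeks.
The critical path is still Venue→Reviews→Keynotes→AVSetup→Badges; finish is now 33 weeks.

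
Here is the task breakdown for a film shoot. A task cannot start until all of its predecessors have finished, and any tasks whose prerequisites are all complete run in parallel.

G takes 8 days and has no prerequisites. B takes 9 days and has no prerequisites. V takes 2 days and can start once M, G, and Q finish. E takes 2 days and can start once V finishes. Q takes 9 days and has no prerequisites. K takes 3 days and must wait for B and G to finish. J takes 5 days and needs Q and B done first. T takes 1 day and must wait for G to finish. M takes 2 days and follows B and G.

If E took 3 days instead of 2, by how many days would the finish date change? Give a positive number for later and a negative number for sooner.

The binding path is B→M→V→E = 9+2+2+2 = 15; finish at 15 days.
Since E is critical, the +1 change carries straight to that chain (now 16 days).
No other chain overtakes it, so the finish is 16 days.
Change in finish: 16 − 15 = +1 days.

1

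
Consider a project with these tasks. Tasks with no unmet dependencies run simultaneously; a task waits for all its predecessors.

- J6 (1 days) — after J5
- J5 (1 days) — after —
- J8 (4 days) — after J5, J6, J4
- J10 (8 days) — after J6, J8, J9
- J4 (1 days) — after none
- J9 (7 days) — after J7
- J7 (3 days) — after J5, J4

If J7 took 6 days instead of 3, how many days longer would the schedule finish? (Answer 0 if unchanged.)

3

Baseline: J4→J7→J9→J10 = 1+3+7+8 = 19 → 19 days.
Since J7 is critical, the +3 change carries straight to that chain (now 22 days).
That remains the longest chain; total 22 days.
Change in finish: 22 − 19 = +3 days.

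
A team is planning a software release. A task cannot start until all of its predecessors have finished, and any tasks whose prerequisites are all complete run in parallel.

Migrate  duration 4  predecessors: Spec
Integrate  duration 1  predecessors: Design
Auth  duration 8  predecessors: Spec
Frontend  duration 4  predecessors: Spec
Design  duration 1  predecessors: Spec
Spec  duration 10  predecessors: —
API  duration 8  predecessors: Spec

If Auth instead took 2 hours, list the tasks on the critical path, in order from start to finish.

Spec, API

As given, the longest chain is Spec→Auth = 10+8 = 18, so the finish is 18 hours.
Since Auth is critical, the -6 change carries straight to that chain (now 12 hours).
New critical path: Spec→API = 10+8 = 18 ⇒ 18 hours.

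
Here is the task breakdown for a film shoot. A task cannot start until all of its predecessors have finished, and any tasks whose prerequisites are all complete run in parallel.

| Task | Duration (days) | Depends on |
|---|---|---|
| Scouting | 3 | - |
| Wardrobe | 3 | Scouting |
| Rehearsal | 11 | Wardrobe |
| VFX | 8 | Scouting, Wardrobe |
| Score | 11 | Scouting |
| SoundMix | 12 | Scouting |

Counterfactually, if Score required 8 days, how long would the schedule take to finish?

17

The binding path is Scouting→Wardrobe→Rehearsal = 3+3+11 = 17; finish at 17 days.
Score is off the critical path — its longest chain is 14 days, giving 3 of slack.
No other chain overtakes it, so the finish is 17 days.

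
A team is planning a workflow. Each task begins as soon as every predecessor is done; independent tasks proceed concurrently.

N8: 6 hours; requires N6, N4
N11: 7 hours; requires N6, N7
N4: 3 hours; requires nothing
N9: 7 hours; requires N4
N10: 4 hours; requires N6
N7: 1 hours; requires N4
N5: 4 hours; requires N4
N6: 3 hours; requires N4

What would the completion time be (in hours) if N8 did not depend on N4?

13

Original critical path: N4→N6→N11 = 3+3+7 = 13 ⇒ 13 hours.
Dropping N4→N8 doesn't change N8's earliest start (6); another predecessor still binds.
After: N4→N6→N11 = 3+3+7 = 13 → 13 hours.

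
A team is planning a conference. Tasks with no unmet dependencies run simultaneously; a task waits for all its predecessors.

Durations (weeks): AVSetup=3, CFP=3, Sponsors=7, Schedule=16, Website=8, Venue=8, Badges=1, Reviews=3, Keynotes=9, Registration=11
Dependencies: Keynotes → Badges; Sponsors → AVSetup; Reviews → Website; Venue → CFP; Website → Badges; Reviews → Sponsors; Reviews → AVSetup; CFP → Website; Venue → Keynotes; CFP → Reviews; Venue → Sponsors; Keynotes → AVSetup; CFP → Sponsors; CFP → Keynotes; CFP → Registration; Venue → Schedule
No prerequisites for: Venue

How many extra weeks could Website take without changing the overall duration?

The longest chain is Venue→CFP→Reviews→Sponsors→AVSetup = 8+3+3+7+3 = 24; overall finish 24 weeks.
Longest path through Website: 23 weeks (earliest finish 22, latest finish 23).
So Website can slip 23 − 22 = 1 week.

1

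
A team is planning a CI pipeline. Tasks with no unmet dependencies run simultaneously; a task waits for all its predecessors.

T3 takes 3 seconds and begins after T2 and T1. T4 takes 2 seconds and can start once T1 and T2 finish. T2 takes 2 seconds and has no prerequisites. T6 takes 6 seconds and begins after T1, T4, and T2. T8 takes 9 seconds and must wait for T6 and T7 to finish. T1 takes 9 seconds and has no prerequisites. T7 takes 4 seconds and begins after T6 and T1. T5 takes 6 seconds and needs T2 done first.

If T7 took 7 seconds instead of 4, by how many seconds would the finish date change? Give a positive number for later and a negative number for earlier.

As given, the longest chain is T1→T4→T6→T7→T8 = 9+2+6+4+9 = 30, so the finish is 30 seconds.
Since T7 is critical, the +3 change carries straight to that chain (now 33 seconds).
The critical path is still T1→T4→T6→T7→T8; finish is now 33 seconds.
Change in finish: 33 − 30 = +3 seconds.

3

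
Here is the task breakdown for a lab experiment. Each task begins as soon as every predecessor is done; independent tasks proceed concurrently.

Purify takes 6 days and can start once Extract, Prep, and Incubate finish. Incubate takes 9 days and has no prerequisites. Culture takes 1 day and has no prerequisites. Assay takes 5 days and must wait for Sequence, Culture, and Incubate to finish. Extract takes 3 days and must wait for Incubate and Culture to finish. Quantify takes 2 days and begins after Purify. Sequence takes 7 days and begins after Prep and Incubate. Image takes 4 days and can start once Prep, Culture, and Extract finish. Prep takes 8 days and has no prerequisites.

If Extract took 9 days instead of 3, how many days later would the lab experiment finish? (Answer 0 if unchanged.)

5

Actual critical path: Incubate→Sequence→Assay = 9+7+5 = 21 ⇒ 21 days.
Extract has 1 day of float (longest path through it is 20).
Now Incubate→Extract→Purify→Quantify = 9+9+6+2 = 26 is longest, so the finish becomes 26 days.
Change in finish: 26 − 21 = +5 days.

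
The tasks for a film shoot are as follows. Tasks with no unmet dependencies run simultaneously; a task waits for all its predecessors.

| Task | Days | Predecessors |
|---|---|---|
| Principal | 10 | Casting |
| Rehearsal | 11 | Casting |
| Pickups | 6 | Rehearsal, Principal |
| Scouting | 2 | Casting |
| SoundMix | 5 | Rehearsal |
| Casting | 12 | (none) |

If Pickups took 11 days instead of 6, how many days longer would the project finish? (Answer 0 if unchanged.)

The binding path is Casting→Rehearsal→Pickups = 12+11+6 = 29; finish at 29 days.
Pickups is on the critical path; changing it to 11 makes that path 34 days.
The critical path is still Casting→Rehearsal→Pickups; finish is now 34 days.
Change in finish: 34 − 29 = +5 days.

5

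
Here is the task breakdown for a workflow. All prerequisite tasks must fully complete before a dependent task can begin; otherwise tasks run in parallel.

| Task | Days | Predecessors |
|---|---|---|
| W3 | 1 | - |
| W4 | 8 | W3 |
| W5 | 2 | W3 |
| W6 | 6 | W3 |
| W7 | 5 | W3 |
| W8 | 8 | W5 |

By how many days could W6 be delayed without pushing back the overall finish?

Critical path: W3→W5→W8 = 1+2+8 = 11, so the finish is 11 days.
Longest path through W6: 7 days (earliest finish 7, latest finish 11).
So W6 can slip 11 − 7 = 4 days.

4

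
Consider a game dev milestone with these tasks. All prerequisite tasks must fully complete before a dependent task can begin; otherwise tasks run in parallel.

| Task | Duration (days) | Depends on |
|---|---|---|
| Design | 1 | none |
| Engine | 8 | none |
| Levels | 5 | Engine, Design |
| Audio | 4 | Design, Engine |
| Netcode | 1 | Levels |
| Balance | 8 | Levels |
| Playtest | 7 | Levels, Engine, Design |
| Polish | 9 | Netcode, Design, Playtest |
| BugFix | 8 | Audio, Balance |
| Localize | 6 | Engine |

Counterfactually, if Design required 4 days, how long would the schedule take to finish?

29

Actual critical path: Engine→Levels→Balance→BugFix = 8+5+8+8 = 29 ⇒ 29 days.
Design is off the critical path — its longest chain is 22 days, giving 7 of slack.
The critical path is still Engine→Levels→Balance→BugFix; finish is now 29 days.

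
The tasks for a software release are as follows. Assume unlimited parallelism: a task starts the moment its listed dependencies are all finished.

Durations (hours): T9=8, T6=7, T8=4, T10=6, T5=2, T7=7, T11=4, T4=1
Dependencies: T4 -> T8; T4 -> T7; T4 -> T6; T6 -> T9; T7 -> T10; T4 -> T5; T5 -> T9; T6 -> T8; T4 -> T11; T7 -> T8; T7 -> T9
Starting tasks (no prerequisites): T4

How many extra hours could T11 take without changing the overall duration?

11

T4→T6→T9 = 1+7+8 = 16 sets the makespan at 16 hours.
T11 finishes as early as 5 and must finish by 16.
Slack of T11 = 12 − 1 = 11 hours.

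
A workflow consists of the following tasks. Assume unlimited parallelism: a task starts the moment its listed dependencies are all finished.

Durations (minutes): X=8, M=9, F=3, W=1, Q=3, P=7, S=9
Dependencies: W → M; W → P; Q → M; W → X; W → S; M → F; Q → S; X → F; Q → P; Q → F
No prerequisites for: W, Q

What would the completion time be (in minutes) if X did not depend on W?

15

Original critical path: Q→M→F = 3+9+3 = 15 ⇒ 15 minutes.
Without W→X, X's earliest start moves from 1 to 0.
After: Q→M→F = 3+9+3 = 15 → 15 minutes.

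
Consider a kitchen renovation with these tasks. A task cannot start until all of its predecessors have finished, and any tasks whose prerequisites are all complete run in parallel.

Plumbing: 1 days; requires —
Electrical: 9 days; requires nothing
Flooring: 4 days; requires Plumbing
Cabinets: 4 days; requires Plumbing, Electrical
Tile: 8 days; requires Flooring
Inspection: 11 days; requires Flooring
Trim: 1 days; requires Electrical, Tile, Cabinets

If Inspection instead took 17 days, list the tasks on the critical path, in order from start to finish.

The binding path is Plumbing→Flooring→Inspection = 1+4+11 = 16; finish at 16 days.
Inspection lies on that path, so at 17 days the path becomes 22 days.
That remains the longest chain; total 22 days.

Plumbing, Flooring, Inspection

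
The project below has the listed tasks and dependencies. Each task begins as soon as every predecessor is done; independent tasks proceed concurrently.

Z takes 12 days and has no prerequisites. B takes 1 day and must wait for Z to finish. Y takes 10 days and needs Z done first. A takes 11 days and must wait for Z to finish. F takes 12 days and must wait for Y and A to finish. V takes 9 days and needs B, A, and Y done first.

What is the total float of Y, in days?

The longest chain is Z→A→F = 12+11+12 = 35; overall finish 35 days.
The longest chain containing Y totals 34 days.
So Y can slip 23 − 22 = 1 day.

1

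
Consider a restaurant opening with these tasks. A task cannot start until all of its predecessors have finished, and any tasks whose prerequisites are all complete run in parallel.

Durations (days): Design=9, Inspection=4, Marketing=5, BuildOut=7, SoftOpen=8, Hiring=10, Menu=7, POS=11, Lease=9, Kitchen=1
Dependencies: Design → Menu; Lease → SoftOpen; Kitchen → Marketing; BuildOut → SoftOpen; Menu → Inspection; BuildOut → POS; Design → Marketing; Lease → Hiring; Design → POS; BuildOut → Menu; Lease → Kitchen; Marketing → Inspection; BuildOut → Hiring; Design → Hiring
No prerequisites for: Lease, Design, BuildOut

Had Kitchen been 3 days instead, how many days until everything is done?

Baseline: Design→Menu→Inspection = 9+7+4 = 20 → 20 days.
The longest path through Kitchen is only 19 days, so Kitchen has float 1.
The binding chain switches to Lease→Kitchen→Marketing→Inspection = 9+3+5+4 = 21; finish 21 days.

21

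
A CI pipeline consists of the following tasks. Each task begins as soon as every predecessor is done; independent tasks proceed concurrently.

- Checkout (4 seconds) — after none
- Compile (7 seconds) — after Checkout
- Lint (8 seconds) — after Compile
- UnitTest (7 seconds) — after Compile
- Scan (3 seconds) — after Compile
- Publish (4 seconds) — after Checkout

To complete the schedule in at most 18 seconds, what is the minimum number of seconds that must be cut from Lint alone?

Current finish: 19 seconds; target: 18.
Lint is on every critical path, so each second cut from Lint cuts the finish by one (this holds down to a finish of 18).
Need 19 − 18 = 1 second off Lint → Lint becomes 7 seconds, finish becomes 18.

1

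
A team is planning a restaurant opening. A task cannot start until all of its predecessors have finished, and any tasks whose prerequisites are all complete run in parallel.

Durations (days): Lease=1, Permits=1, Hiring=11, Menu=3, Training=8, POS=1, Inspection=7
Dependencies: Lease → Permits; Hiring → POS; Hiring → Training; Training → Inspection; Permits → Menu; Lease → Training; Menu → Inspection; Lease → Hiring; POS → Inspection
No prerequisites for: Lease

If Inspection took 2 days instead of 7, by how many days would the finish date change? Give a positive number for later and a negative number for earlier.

Critical path before the change: Lease→Hiring→Training→Inspection = 1+11+8+7 = 27 giving 27 days.
Since Inspection is critical, the -5 change carries straight to that chain (now 22 days).
The critical path is still Lease→Hiring→Training→Inspection; finish is now 22 days.
Change in finish: 22 − 27 = -5 days.

-5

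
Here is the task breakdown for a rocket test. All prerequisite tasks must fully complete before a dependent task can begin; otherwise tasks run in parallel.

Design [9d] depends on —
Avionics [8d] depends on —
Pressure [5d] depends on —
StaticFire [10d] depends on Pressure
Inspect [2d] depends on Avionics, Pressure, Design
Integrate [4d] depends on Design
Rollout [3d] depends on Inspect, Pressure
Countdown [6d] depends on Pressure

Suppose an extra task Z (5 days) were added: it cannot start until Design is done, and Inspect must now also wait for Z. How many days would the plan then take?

19

Originally the plan takes 15 days.
With Z inserted, Inspect now waits for max(Avionics, Pressure, Design, Z).
New critical path: Design→Z→Inspect→Rollout = 9+5+2+3 = 19 ⇒ 19 days.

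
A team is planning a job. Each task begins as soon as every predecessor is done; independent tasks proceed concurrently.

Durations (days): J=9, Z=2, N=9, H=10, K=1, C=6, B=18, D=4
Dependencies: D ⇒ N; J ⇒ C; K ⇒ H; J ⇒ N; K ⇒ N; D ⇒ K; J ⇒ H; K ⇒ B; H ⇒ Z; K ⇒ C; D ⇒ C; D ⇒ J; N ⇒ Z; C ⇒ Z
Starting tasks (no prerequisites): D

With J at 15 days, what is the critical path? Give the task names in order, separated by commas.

Critical path before the change: D→J→H→Z = 4+9+10+2 = 25 giving 25 days.
J is on the critical path; changing it to 15 makes that path 31 days.
The critical path is still D→J→H→Z; finish is now 31 days.

D, J, H, Z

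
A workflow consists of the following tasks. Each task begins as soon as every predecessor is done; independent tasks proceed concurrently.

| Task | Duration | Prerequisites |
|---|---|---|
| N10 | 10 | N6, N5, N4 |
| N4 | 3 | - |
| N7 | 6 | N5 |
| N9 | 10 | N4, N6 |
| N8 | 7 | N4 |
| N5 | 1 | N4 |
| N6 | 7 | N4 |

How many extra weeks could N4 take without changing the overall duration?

Critical path: N4→N6→N9 = 3+7+10 = 20, so the finish is 20 weeks.
N4 finishes as early as 3 and must finish by 3.
Float = 20 − 20 = 0.

0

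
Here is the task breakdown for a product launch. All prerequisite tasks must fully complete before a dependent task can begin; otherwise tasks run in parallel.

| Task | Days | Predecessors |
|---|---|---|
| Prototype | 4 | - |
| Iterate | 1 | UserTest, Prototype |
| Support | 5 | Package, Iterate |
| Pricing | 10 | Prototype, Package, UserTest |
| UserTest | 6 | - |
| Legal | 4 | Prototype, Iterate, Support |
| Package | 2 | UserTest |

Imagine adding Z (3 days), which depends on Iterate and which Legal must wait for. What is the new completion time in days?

18

Originally the project takes 18 days.
With Z inserted, Legal now waits for max(Prototype, Iterate, Support, Z).
New critical path: UserTest→Package→Pricing = 6+2+10 = 18 ⇒ 18 days.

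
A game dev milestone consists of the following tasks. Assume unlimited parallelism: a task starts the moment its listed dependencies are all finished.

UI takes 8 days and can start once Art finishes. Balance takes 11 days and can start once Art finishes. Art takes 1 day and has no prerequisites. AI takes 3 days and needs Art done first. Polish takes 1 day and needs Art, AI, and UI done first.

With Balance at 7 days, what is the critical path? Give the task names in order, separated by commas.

As given, the longest chain is Art→Balance = 1+11 = 12, so the finish is 12 days.
Since Balance is critical, the -4 change carries straight to that chain (now 8 days).
New critical path: Art→UI→Polish = 1+8+1 = 10 ⇒ 10 days.

Art, UI, Polish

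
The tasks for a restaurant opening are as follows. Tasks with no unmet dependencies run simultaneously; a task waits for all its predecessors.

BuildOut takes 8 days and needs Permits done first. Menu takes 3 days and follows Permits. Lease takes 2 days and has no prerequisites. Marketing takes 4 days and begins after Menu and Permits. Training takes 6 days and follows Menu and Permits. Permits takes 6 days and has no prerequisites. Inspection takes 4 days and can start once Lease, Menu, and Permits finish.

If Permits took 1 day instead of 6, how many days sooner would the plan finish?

As given, the longest chain is Permits→Menu→Training = 6+3+6 = 15, so the finish is 15 days.
Permits lies on that path, so at 1 day the path becomes 10 days.
The critical path is still Permits→Menu→Training; finish is now 10 days.
Change in finish: 10 − 15 = -5 days.

5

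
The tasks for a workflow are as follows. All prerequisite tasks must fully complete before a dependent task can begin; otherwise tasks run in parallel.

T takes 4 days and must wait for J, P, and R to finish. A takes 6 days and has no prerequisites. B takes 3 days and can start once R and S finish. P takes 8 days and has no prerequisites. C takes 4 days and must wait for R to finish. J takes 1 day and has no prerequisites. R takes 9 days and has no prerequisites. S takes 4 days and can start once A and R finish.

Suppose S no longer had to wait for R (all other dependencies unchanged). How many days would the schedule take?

Original critical path: R→S→B = 9+4+3 = 16 ⇒ 16 days.
Without R→S, S's earliest start moves from 9 to 6.
The longest chain is now A→S→B = 6+4+3 = 13, so the schedule takes 13 days.

13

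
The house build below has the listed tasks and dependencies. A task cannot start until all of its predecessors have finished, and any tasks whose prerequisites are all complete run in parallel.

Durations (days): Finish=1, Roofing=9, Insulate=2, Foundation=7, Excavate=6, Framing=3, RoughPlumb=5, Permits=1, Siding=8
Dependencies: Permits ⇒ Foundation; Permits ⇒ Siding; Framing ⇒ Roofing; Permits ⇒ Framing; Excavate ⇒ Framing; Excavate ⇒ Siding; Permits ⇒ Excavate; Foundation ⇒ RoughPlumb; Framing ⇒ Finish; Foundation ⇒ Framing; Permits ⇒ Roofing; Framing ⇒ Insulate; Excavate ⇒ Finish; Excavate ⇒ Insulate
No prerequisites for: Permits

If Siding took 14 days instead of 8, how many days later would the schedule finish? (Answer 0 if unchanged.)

1

Critical path before the change: Permits→Foundation→Framing→Roofing = 1+7+3+9 = 20 giving 20 days.
The longest path through Siding is only 15 days, so Siding has float 5.
New critical path: Permits→Excavate→Siding = 1+6+14 = 21 ⇒ 21 days.
Change in finish: 21 − 20 = +1 days.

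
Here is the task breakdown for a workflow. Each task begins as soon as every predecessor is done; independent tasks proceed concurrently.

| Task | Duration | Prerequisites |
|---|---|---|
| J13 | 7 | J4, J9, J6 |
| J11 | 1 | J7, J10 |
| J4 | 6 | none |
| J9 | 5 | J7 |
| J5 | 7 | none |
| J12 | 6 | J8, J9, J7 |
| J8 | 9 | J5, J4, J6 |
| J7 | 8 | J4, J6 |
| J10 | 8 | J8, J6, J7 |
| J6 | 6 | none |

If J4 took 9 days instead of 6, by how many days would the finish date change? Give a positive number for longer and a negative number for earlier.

The binding path is J4→J7→J9→J13 = 6+8+5+7 = 26; finish at 26 days.
J4 lies on that path, so at 9 days the path becomes 29 days.
That remains the longest chain; total 29 days.
Change in finish: 29 − 26 = +3 days.

3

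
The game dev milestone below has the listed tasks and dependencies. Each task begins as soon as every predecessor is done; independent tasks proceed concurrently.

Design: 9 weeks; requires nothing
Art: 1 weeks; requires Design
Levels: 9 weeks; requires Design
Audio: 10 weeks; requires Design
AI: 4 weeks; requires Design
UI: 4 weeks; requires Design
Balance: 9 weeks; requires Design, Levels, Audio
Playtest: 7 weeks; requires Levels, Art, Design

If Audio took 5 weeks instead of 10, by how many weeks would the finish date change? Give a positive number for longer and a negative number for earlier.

Actual critical path: Design→Audio→Balance = 9+10+9 = 28 ⇒ 28 weeks.
Since Audio is critical, the -5 change carries straight to that chain (now 23 weeks).
Now Design→Levels→Balance = 9+9+9 = 27 is longest, so the finish becomes 27 weeks.
Change in finish: 27 − 28 = -1 weeks.

-1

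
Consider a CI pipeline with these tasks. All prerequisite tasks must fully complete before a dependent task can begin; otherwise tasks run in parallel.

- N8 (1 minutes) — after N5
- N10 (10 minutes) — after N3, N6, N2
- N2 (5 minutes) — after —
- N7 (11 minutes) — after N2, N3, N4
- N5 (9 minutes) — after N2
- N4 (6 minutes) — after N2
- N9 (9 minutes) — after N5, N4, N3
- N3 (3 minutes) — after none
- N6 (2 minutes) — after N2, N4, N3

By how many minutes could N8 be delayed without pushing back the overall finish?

8

N2→N4→N6→N10 = 5+6+2+10 = 23 sets the makespan at 23 minutes.
Longest path through N8: 15 minutes (earliest finish 15, latest finish 23).
So N8 can slip 23 − 15 = 8 minutes.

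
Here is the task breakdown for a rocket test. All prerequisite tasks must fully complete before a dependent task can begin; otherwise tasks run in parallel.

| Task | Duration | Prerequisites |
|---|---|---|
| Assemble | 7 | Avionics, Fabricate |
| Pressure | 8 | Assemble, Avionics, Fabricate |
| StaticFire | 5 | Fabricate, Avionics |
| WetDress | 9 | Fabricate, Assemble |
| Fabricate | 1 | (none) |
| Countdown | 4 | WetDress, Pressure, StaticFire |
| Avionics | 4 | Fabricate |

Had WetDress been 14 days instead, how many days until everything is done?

As given, the longest chain is Fabricate→Avionics→Assemble→WetDress→Countdown = 1+4+7+9+4 = 25, so the finish is 25 days.
Since WetDress is critical, the +5 change carries straight to that chain (now 30 days).
No other chain overtakes it, so the finish is 30 days.

30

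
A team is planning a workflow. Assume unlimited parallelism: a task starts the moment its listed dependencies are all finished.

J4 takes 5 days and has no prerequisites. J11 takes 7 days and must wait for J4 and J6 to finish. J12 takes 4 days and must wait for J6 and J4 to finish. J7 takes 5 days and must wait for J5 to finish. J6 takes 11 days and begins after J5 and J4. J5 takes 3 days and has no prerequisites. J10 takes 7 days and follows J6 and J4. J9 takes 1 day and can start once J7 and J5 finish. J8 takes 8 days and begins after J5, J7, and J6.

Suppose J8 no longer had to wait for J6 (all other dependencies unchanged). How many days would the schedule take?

Before: longest chain J4→J6→J8 = 5+11+8 = 24, finish 24.
Without J6→J8, J8's earliest start moves from 16 to 8.
After: J4→J6→J10 = 5+11+7 = 23 → 23 days.

23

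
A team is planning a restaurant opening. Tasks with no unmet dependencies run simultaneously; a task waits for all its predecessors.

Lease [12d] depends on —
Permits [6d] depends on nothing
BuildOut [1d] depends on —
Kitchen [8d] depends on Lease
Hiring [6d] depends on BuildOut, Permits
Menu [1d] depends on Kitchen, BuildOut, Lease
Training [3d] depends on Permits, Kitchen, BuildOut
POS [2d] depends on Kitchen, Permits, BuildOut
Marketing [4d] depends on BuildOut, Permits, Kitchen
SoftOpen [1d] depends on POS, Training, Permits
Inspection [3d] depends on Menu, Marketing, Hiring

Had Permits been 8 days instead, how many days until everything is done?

Critical path before the change: Lease→Kitchen→Marketing→Inspection = 12+8+4+3 = 27 giving 27 days.
Permits has 12 days of float (longest path through it is 15).
No other chain overtakes it, so the finish is 27 days.

27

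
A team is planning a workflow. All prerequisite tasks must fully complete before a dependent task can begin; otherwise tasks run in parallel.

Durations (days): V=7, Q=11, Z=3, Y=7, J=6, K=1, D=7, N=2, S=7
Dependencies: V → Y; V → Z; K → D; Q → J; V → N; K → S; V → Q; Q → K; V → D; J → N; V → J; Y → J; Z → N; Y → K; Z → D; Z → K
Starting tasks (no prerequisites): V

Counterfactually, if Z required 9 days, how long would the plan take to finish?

Baseline: V→Q→J→N = 7+11+6+2 = 26 → 26 days.
Z is off the critical path — its longest chain is 18 days, giving 8 of slack.
That remains the longest chain; total 26 days.

26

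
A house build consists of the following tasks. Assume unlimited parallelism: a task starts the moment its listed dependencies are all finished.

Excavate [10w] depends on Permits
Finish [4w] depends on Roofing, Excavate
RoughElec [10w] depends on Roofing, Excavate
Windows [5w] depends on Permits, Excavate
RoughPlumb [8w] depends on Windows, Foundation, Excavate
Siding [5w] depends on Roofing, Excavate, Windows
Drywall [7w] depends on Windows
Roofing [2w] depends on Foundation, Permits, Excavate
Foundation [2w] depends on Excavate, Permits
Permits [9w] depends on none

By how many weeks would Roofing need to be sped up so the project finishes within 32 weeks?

Current finish: 33 weeks; target: 32.
Roofing is on every critical path, so each week cut from Roofing cuts the finish by one (this holds down to a finish of 32).
Need 33 − 32 = 1 week off Roofing → Roofing becomes 1 week, finish becomes 32.

1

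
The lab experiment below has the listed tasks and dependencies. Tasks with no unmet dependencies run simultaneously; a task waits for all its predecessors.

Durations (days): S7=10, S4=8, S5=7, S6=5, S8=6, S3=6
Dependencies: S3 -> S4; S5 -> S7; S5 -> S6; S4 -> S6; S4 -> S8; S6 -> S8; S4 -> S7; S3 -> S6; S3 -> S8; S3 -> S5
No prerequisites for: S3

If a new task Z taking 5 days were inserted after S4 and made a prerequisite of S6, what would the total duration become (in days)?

30

Originally the project takes 25 days.
With Z inserted, S6 now waits for max(S5, S4, S3, Z).
New critical path: S3→S4→Z→S6→S8 = 6+8+5+5+6 = 30 ⇒ 30 days.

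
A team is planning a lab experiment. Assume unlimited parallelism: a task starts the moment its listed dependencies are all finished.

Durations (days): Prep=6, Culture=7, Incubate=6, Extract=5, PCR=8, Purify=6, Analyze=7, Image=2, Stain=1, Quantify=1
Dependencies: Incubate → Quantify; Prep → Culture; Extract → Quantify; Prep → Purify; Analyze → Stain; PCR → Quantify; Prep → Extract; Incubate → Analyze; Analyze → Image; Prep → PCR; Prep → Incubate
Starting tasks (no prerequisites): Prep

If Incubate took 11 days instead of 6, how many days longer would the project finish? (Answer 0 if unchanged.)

Baseline: Prep→Incubate→Analyze→Image = 6+6+7+2 = 21 → 21 days.
Incubate lies on that path, so at 11 days the path becomes 26 days.
That remains the longest chain; total 26 days.
Change in finish: 26 − 21 = +5 days.

5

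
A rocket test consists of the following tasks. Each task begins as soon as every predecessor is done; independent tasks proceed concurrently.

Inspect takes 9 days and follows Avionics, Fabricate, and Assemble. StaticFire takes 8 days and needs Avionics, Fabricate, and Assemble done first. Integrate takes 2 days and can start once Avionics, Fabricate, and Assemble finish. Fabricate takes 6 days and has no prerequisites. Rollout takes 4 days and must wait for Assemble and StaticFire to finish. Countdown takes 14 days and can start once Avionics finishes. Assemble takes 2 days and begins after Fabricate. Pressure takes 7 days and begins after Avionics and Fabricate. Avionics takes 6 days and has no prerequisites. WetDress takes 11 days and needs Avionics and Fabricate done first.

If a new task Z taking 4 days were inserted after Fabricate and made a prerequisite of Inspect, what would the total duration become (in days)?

Originally the schedule takes 20 days.
With Z inserted, Inspect now waits for max(Avionics, Fabricate, Assemble, Z).
New critical path: Fabricate→Assemble→StaticFire→Rollout = 6+2+8+4 = 20 ⇒ 20 days.

20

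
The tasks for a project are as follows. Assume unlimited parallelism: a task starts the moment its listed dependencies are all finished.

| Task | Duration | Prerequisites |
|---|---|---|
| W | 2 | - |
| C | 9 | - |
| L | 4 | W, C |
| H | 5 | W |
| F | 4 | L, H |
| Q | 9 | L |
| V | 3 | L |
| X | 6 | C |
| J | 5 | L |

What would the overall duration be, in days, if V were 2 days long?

The binding path is C→L→Q = 9+4+9 = 22; finish at 22 days.
V has 6 days of float (longest path through it is 16).
No other chain overtakes it, so the finish is 22 days.

22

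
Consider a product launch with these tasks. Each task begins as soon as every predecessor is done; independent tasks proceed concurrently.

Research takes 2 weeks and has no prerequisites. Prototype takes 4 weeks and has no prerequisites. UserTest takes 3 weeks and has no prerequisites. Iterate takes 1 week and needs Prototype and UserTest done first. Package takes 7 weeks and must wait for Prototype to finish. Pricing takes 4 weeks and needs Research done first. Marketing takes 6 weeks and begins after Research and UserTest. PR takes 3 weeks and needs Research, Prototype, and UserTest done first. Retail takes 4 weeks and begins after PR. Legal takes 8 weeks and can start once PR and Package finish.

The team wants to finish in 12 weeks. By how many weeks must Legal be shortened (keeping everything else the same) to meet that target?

Current finish: 19 weeks; target: 12.
Legal is on every critical path, so each week cut from Legal cuts the finish by one (this holds down to a finish of 12).
Need 19 − 12 = 7 weeks off Legal → Legal becomes 1 week, finish becomes 12.

7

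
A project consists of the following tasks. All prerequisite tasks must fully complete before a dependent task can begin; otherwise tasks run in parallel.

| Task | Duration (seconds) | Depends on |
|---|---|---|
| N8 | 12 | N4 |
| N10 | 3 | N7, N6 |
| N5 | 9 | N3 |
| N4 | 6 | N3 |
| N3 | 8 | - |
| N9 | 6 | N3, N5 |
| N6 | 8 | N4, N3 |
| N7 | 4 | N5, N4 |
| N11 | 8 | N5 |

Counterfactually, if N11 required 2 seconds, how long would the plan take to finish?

26

Critical path before the change: N3→N4→N8 = 8+6+12 = 26 giving 26 seconds.
N11 has 1 second of float (longest path through it is 25).
No other chain overtakes it, so the finish is 26 seconds.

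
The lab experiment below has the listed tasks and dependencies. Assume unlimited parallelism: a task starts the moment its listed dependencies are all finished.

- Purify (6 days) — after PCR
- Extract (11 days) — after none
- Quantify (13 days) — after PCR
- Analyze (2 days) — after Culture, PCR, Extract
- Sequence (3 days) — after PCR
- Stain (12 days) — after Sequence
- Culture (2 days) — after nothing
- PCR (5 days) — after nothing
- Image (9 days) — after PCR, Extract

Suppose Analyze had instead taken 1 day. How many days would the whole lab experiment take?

20

Actual critical path: Extract→Image = 11+9 = 20 ⇒ 20 days.
Analyze has 7 days of float (longest path through it is 13).
That remains the longest chain; total 20 days.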